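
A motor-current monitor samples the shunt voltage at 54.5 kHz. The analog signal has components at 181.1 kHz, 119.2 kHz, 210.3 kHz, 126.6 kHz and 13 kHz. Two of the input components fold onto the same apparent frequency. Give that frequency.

fs/2 = 27.25 kHz.
181.1 kHz mod fs = 17.6 kHz.
17.6 kHz ≤ fs/2 = 27.25 kHz, appears at 17.6 kHz.
119.2 kHz mod fs = 10.2 kHz.
10.2 kHz ≤ fs/2 = 27.25 kHz, appears at 10.2 kHz.
210.3 kHz mod fs = 46.8 kHz.
46.8 kHz > fs/2 = 27.25 kHz, folds to fs − 46.8 kHz = 7.7 kHz.
126.6 kHz mod fs = 17.6 kHz.
17.6 kHz ≤ fs/2 = 27.25 kHz, appears at 17.6 kHz.
13 kHz ≤ fs/2 = 27.25 kHz, passes unchanged.
126.6 kHz and 181.1 kHz both map to 17.6 kHz.

17.6 kHz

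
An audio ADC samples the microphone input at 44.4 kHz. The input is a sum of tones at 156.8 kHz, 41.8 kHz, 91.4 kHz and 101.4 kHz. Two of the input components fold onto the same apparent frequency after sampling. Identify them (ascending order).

fs/2 = 22.2 kHz.
156.8 kHz mod fs = 23.6 kHz.
23.6 kHz > fs/2 = 22.2 kHz, folds to fs − 23.6 kHz = 20.8 kHz.
41.8 kHz > fs/2 = 22.2 kHz, folds to fs − 41.8 kHz = 2.6 kHz.
91.4 kHz mod fs = 2.6 kHz.
2.6 kHz ≤ fs/2 = 22.2 kHz, appears at 2.6 kHz.
101.4 kHz mod fs = 12.6 kHz.
12.6 kHz ≤ fs/2 = 22.2 kHz, appears at 12.6 kHz.
41.8 kHz and 91.4 kHz both map to 2.6 kHz.

41.8 kHz, 91.4 kHz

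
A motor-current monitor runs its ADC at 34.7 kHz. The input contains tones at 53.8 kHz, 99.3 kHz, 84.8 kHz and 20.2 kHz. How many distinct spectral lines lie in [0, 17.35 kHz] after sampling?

fs/2 = 17.35 kHz.
53.8 kHz mod fs = 19.1 kHz.
19.1 kHz > fs/2 = 17.35 kHz, folds to fs − 19.1 kHz = 15.6 kHz.
99.3 kHz mod fs = 29.9 kHz.
29.9 kHz > fs/2 = 17.35 kHz, folds to fs − 29.9 kHz = 4.8 kHz.
84.8 kHz mod fs = 15.4 kHz.
15.4 kHz ≤ fs/2 = 17.35 kHz, appears at 15.4 kHz.
20.2 kHz > fs/2 = 17.35 kHz, folds to fs − 20.2 kHz = 14.5 kHz.
Distinct values: {4.8 kHz, 14.5 kHz, 15.4 kHz, 15.6 kHz} → 4.

4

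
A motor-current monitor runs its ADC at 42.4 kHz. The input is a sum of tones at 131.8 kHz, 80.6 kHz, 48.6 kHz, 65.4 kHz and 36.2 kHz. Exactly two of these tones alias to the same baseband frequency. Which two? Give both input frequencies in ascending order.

fs/2 = 21.2 kHz.
131.8 kHz mod fs = 4.6 kHz.
4.6 kHz ≤ fs/2 = 21.2 kHz, appears at 4.6 kHz.
80.6 kHz mod fs = 38.2 kHz.
38.2 kHz > fs/2 = 21.2 kHz, folds to fs − 38.2 kHz = 4.2 kHz.
48.6 kHz mod fs = 6.2 kHz.
6.2 kHz ≤ fs/2 = 21.2 kHz, appears at 6.2 kHz.
65.4 kHz mod fs = 23 kHz.
23 kHz > fs/2 = 21.2 kHz, folds to fs − 23 kHz = 19.4 kHz.
36.2 kHz > fs/2 = 21.2 kHz, folds to fs − 36.2 kHz = 6.2 kHz.
36.2 kHz and 48.6 kHz both map to 6.2 kHz.

36.2 kHz, 48.6 kHz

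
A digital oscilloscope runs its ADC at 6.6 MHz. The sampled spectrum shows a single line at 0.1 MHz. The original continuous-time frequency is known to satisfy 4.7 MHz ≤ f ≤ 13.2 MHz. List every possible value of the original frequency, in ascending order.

6.5 MHz, 6.7 MHz, 13.1 MHz

Frequencies that alias to 0.1 MHz are k·fs ± 0.1 MHz for integer k ≥ 0.
k=0: 0.1 MHz.
k=1: 6.5 MHz, 6.7 MHz.
k=2: 13.1 MHz, 13.3 MHz.
k=3: 19.7 MHz, 19.9 MHz.
Within [4.7 MHz, 13.2 MHz]: 6.5 MHz, 6.7 MHz, 13.1 MHz.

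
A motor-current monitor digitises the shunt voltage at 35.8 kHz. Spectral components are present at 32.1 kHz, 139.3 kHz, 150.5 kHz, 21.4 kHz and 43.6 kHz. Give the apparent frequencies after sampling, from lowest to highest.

3.7 kHz, 3.9 kHz, 7.3 kHz, 7.8 kHz, 14.4 kHz

fs/2 = 17.9 kHz.
32.1 kHz > fs/2 = 17.9 kHz, folds to fs − 32.1 kHz = 3.7 kHz.
139.3 kHz mod fs = 31.9 kHz.
31.9 kHz > fs/2 = 17.9 kHz, folds to fs − 31.9 kHz = 3.9 kHz.
150.5 kHz mod fs = 7.3 kHz.
7.3 kHz ≤ fs/2 = 17.9 kHz, appears at 7.3 kHz.
21.4 kHz > fs/2 = 17.9 kHz, folds to fs − 21.4 kHz = 14.4 kHz.
43.6 kHz mod fs = 7.8 kHz.
7.8 kHz ≤ fs/2 = 17.9 kHz, appears at 7.8 kHz.
Distinct values: {3.7 kHz, 3.9 kHz, 7.3 kHz, 7.8 kHz, 14.4 kHz}.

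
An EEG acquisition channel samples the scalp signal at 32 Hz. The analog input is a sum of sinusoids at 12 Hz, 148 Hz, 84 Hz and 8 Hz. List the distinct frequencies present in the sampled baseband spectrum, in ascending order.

fs/2 = 16 Hz.
12 Hz ≤ fs/2 = 16 Hz, passes unchanged.
148 Hz mod fs = 20 Hz.
20 Hz > fs/2 = 16 Hz, folds to fs − 20 Hz = 12 Hz.
84 Hz mod fs = 20 Hz.
20 Hz > fs/2 = 16 Hz, folds to fs − 20 Hz = 12 Hz.
8 Hz ≤ fs/2 = 16 Hz, passes unchanged.
Distinct values: {8 Hz, 12 Hz}.

8 Hz, 12 Hz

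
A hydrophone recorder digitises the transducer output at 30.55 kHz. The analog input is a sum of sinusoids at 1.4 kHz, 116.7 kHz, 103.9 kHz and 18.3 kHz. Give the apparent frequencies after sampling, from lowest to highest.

1.4 kHz, 5.5 kHz, 12.25 kHz

fs/2 = 15.275 kHz.
1.4 kHz ≤ fs/2 = 15.275 kHz, passes unchanged.
116.7 kHz mod fs = 25.05 kHz.
25.05 kHz > fs/2 = 15.275 kHz, folds to fs − 25.05 kHz = 5.5 kHz.
103.9 kHz mod fs = 12.25 kHz.
12.25 kHz ≤ fs/2 = 15.275 kHz, appears at 12.25 kHz.
18.3 kHz > fs/2 = 15.275 kHz, folds to fs − 18.3 kHz = 12.25 kHz.
Distinct values: {1.4 kHz, 5.5 kHz, 12.25 kHz}.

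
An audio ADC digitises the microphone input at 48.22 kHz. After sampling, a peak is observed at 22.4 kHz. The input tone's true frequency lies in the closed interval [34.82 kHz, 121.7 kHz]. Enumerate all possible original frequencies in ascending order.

Frequencies that alias to 22.4 kHz are k·fs ± 22.4 kHz for integer k ≥ 0.
k=0: 22.4 kHz.
k=1: 25.82 kHz, 70.62 kHz.
k=2: 74.04 kHz, 118.84 kHz.
k=3: 122.26 kHz, 167.06 kHz.
Within [34.82 kHz, 121.7 kHz]: 70.62 kHz, 74.04 kHz, 118.84 kHz.

70.62 kHz, 74.04 kHz, 118.84 kHz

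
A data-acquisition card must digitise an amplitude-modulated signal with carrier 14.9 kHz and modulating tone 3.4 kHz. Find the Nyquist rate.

AM sidebands sit at fc ± fm = 11.5 kHz and 18.3 kHz.
Highest-frequency component: 18.3 kHz.
Nyquist rate = 2 × 18.3 kHz = 36.6 kHz.

36.6 kHz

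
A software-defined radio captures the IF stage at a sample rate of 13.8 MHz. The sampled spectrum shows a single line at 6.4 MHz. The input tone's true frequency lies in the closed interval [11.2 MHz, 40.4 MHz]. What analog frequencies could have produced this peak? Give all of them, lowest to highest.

20.2 MHz, 21.2 MHz, 34 MHz, 35 MHz

Frequencies that alias to 6.4 MHz are k·fs ± 6.4 MHz for integer k ≥ 0.
k=0: 6.4 MHz.
k=1: 7.4 MHz, 20.2 MHz.
k=2: 21.2 MHz, 34 MHz.
k=3: 35 MHz, 47.8 MHz.
k=4: 48.8 MHz, 61.6 MHz.
Within [11.2 MHz, 40.4 MHz]: 20.2 MHz, 21.2 MHz, 34 MHz, 35 MHz.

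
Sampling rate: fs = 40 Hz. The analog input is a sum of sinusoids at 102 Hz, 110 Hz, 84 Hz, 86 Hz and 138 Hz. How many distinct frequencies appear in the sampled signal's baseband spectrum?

4

fs/2 = 20 Hz.
102 Hz mod fs = 22 Hz.
22 Hz > fs/2 = 20 Hz, folds to fs − 22 Hz = 18 Hz.
110 Hz mod fs = 30 Hz.
30 Hz > fs/2 = 20 Hz, folds to fs − 30 Hz = 10 Hz.
84 Hz mod fs = 4 Hz.
4 Hz ≤ fs/2 = 20 Hz, appears at 4 Hz.
86 Hz mod fs = 6 Hz.
6 Hz ≤ fs/2 = 20 Hz, appears at 6 Hz.
138 Hz mod fs = 18 Hz.
18 Hz ≤ fs/2 = 20 Hz, appears at 18 Hz.
Distinct values: {4 Hz, 6 Hz, 10 Hz, 18 Hz} → 4.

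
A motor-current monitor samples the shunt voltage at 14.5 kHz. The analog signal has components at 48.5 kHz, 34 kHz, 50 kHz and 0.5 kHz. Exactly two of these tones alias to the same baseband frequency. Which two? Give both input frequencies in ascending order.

34 kHz, 48.5 kHz

fs/2 = 7.25 kHz.
48.5 kHz mod fs = 5 kHz.
5 kHz ≤ fs/2 = 7.25 kHz, appears at 5 kHz.
34 kHz mod fs = 5 kHz.
5 kHz ≤ fs/2 = 7.25 kHz, appears at 5 kHz.
50 kHz mod fs = 6.5 kHz.
6.5 kHz ≤ fs/2 = 7.25 kHz, appears at 6.5 kHz.
0.5 kHz ≤ fs/2 = 7.25 kHz, passes unchanged.
34 kHz and 48.5 kHz both map to 5 kHz.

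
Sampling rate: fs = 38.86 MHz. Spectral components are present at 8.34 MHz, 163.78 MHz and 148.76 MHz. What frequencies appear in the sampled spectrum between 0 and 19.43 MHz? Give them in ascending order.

6.68 MHz, 8.34 MHz

fs/2 = 19.43 MHz.
8.34 MHz ≤ fs/2 = 19.43 MHz, passes unchanged.
163.78 MHz mod fs = 8.34 MHz.
8.34 MHz ≤ fs/2 = 19.43 MHz, appears at 8.34 MHz.
148.76 MHz mod fs = 32.18 MHz.
32.18 MHz > fs/2 = 19.43 MHz, folds to fs − 32.18 MHz = 6.68 MHz.
Distinct values: {6.68 MHz, 8.34 MHz}.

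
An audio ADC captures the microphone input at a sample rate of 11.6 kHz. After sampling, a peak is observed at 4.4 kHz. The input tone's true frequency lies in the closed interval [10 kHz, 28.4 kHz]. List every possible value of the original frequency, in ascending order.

16 kHz, 18.8 kHz, 27.6 kHz

Frequencies that alias to 4.4 kHz are k·fs ± 4.4 kHz for integer k ≥ 0.
k=0: 4.4 kHz.
k=1: 7.2 kHz, 16 kHz.
k=2: 18.8 kHz, 27.6 kHz.
k=3: 30.4 kHz, 39.2 kHz.
Within [10 kHz, 28.4 kHz]: 16 kHz, 18.8 kHz, 27.6 kHz.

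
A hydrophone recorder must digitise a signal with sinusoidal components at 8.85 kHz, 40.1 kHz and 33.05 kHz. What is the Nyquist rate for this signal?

Highest-frequency component: 40.1 kHz.
Nyquist rate = 2 × 40.1 kHz = 80.2 kHz.

80.2 kHz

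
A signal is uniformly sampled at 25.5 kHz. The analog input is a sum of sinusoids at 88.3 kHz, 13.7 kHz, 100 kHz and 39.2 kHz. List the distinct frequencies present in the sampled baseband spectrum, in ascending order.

fs/2 = 12.75 kHz.
88.3 kHz mod fs = 11.8 kHz.
11.8 kHz ≤ fs/2 = 12.75 kHz, appears at 11.8 kHz.
13.7 kHz > fs/2 = 12.75 kHz, folds to fs − 13.7 kHz = 11.8 kHz.
100 kHz mod fs = 23.5 kHz.
23.5 kHz > fs/2 = 12.75 kHz, folds to fs − 23.5 kHz = 2 kHz.
39.2 kHz mod fs = 13.7 kHz.
13.7 kHz > fs/2 = 12.75 kHz, folds to fs − 13.7 kHz = 11.8 kHz.
Distinct values: {2 kHz, 11.8 kHz}.

2 kHz, 11.8 kHz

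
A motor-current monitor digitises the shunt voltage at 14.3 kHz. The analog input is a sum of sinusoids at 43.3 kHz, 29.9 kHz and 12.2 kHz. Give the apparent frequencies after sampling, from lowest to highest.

fs/2 = 7.15 kHz.
43.3 kHz mod fs = 0.4 kHz.
0.4 kHz ≤ fs/2 = 7.15 kHz, appears at 0.4 kHz.
29.9 kHz mod fs = 1.3 kHz.
1.3 kHz ≤ fs/2 = 7.15 kHz, appears at 1.3 kHz.
12.2 kHz > fs/2 = 7.15 kHz, folds to fs − 12.2 kHz = 2.1 kHz.
Distinct values: {0.4 kHz, 1.3 kHz, 2.1 kHz}.

0.4 kHz, 1.3 kHz, 2.1 kHz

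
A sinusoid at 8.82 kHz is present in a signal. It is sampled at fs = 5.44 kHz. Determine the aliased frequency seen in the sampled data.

8.82 kHz mod fs = 3.38 kHz.
3.38 kHz > fs/2 = 2.72 kHz, folds to fs − 3.38 kHz = 2.06 kHz.

2.06 kHz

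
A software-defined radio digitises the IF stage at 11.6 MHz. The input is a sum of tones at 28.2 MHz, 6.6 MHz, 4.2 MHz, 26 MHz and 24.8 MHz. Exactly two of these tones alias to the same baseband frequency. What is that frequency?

fs/2 = 5.8 MHz.
28.2 MHz mod fs = 5 MHz.
5 MHz ≤ fs/2 = 5.8 MHz, appears at 5 MHz.
6.6 MHz > fs/2 = 5.8 MHz, folds to fs − 6.6 MHz = 5 MHz.
4.2 MHz ≤ fs/2 = 5.8 MHz, passes unchanged.
26 MHz mod fs = 2.8 MHz.
2.8 MHz ≤ fs/2 = 5.8 MHz, appears at 2.8 MHz.
24.8 MHz mod fs = 1.6 MHz.
1.6 MHz ≤ fs/2 = 5.8 MHz, appears at 1.6 MHz.
6.6 MHz and 28.2 MHz both map to 5 MHz.

5 MHz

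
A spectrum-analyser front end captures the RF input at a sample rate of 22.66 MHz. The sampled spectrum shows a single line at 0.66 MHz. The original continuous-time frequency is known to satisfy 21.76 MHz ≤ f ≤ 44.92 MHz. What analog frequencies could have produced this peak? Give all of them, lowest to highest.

22 MHz, 23.32 MHz, 44.66 MHz

Frequencies that alias to 0.66 MHz are k·fs ± 0.66 MHz for integer k ≥ 0.
k=0: 0.66 MHz.
k=1: 22 MHz, 23.32 MHz.
k=2: 44.66 MHz, 45.98 MHz.
k=3: 67.32 MHz, 68.64 MHz.
Within [21.76 MHz, 44.92 MHz]: 22 MHz, 23.32 MHz, 44.66 MHz.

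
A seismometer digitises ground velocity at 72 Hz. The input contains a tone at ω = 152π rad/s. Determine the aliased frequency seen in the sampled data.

4 Hz

ω = 152π rad/s → f = ω/(2π) = 76 Hz.
76 Hz mod fs = 4 Hz.
4 Hz ≤ fs/2 = 36 Hz, appears at 4 Hz.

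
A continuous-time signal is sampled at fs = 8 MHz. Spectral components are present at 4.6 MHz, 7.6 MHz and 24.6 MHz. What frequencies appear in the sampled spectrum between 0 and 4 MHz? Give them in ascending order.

fs/2 = 4 MHz.
4.6 MHz > fs/2 = 4 MHz, folds to fs − 4.6 MHz = 3.4 MHz.
7.6 MHz > fs/2 = 4 MHz, folds to fs − 7.6 MHz = 0.4 MHz.
24.6 MHz mod fs = 0.6 MHz.
0.6 MHz ≤ fs/2 = 4 MHz, appears at 0.6 MHz.
Distinct values: {0.4 MHz, 0.6 MHz, 3.4 MHz}.

0.4 MHz, 0.6 MHz, 3.4 MHz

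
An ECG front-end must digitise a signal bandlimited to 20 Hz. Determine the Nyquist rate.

40 Hz

Nyquist rate = 2 × 20 Hz = 40 Hz.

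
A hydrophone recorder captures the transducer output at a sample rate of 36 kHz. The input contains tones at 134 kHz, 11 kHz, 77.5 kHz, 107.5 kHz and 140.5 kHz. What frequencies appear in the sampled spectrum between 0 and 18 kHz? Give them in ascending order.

fs/2 = 18 kHz.
134 kHz mod fs = 26 kHz.
26 kHz > fs/2 = 18 kHz, folds to fs − 26 kHz = 10 kHz.
11 kHz ≤ fs/2 = 18 kHz, passes unchanged.
77.5 kHz mod fs = 5.5 kHz.
5.5 kHz ≤ fs/2 = 18 kHz, appears at 5.5 kHz.
107.5 kHz mod fs = 35.5 kHz.
35.5 kHz > fs/2 = 18 kHz, folds to fs − 35.5 kHz = 0.5 kHz.
140.5 kHz mod fs = 32.5 kHz.
32.5 kHz > fs/2 = 18 kHz, folds to fs − 32.5 kHz = 3.5 kHz.
Distinct values: {0.5 kHz, 3.5 kHz, 5.5 kHz, 10 kHz, 11 kHz}.

0.5 kHz, 3.5 kHz, 5.5 kHz, 10 kHz, 11 kHz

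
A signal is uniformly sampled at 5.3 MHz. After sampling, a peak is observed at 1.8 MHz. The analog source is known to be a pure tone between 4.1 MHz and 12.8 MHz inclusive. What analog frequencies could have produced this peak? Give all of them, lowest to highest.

Frequencies that alias to 1.8 MHz are k·fs ± 1.8 MHz for integer k ≥ 0.
k=0: 1.8 MHz.
k=1: 3.5 MHz, 7.1 MHz.
k=2: 8.8 MHz, 12.4 MHz.
k=3: 14.1 MHz, 17.7 MHz.
Within [4.1 MHz, 12.8 MHz]: 7.1 MHz, 8.8 MHz, 12.4 MHz.

7.1 MHz, 8.8 MHz, 12.4 MHz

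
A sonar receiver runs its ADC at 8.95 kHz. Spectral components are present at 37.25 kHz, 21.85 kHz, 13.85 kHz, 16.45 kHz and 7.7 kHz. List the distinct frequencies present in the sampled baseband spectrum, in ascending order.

fs/2 = 4.475 kHz.
37.25 kHz mod fs = 1.45 kHz.
1.45 kHz ≤ fs/2 = 4.475 kHz, appears at 1.45 kHz.
21.85 kHz mod fs = 3.95 kHz.
3.95 kHz ≤ fs/2 = 4.475 kHz, appears at 3.95 kHz.
13.85 kHz mod fs = 4.9 kHz.
4.9 kHz > fs/2 = 4.475 kHz, folds to fs − 4.9 kHz = 4.05 kHz.
16.45 kHz mod fs = 7.5 kHz.
7.5 kHz > fs/2 = 4.475 kHz, folds to fs − 7.5 kHz = 1.45 kHz.
7.7 kHz > fs/2 = 4.475 kHz, folds to fs − 7.7 kHz = 1.25 kHz.
Distinct values: {1.25 kHz, 1.45 kHz, 3.95 kHz, 4.05 kHz}.

1.25 kHz, 1.45 kHz, 3.95 kHz, 4.05 kHz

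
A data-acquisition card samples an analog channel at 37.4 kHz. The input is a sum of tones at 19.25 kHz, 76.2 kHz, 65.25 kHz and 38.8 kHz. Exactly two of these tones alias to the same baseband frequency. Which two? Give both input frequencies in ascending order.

fs/2 = 18.7 kHz.
19.25 kHz > fs/2 = 18.7 kHz, folds to fs − 19.25 kHz = 18.15 kHz.
76.2 kHz mod fs = 1.4 kHz.
1.4 kHz ≤ fs/2 = 18.7 kHz, appears at 1.4 kHz.
65.25 kHz mod fs = 27.85 kHz.
27.85 kHz > fs/2 = 18.7 kHz, folds to fs − 27.85 kHz = 9.55 kHz.
38.8 kHz mod fs = 1.4 kHz.
1.4 kHz ≤ fs/2 = 18.7 kHz, appears at 1.4 kHz.
38.8 kHz and 76.2 kHz both map to 1.4 kHz.

38.8 kHz, 76.2 kHz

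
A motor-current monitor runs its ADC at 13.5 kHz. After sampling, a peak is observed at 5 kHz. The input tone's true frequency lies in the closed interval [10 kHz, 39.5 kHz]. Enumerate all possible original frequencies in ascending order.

18.5 kHz, 22 kHz, 32 kHz, 35.5 kHz

Frequencies that alias to 5 kHz are k·fs ± 5 kHz for integer k ≥ 0.
k=0: 5 kHz.
k=1: 8.5 kHz, 18.5 kHz.
k=2: 22 kHz, 32 kHz.
k=3: 35.5 kHz, 45.5 kHz.
k=4: 49 kHz, 59 kHz.
Within [10 kHz, 39.5 kHz]: 18.5 kHz, 22 kHz, 32 kHz, 35.5 kHz.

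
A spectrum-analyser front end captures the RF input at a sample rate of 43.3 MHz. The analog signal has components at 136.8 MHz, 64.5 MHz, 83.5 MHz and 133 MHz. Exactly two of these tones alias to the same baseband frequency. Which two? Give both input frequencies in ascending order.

fs/2 = 21.65 MHz.
136.8 MHz mod fs = 6.9 MHz.
6.9 MHz ≤ fs/2 = 21.65 MHz, appears at 6.9 MHz.
64.5 MHz mod fs = 21.2 MHz.
21.2 MHz ≤ fs/2 = 21.65 MHz, appears at 21.2 MHz.
83.5 MHz mod fs = 40.2 MHz.
40.2 MHz > fs/2 = 21.65 MHz, folds to fs − 40.2 MHz = 3.1 MHz.
133 MHz mod fs = 3.1 MHz.
3.1 MHz ≤ fs/2 = 21.65 MHz, appears at 3.1 MHz.
83.5 MHz and 133 MHz both map to 3.1 MHz.

83.5 MHz, 133 MHz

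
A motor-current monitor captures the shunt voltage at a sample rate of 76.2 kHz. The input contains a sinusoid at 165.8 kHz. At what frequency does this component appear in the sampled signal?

13.4 kHz

165.8 kHz mod fs = 13.4 kHz.
13.4 kHz ≤ fs/2 = 38.1 kHz, appears at 13.4 kHz.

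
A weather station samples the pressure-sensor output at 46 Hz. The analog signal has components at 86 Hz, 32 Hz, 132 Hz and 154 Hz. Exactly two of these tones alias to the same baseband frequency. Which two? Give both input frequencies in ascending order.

86 Hz, 132 Hz

fs/2 = 23 Hz.
86 Hz mod fs = 40 Hz.
40 Hz > fs/2 = 23 Hz, folds to fs − 40 Hz = 6 Hz.
32 Hz > fs/2 = 23 Hz, folds to fs − 32 Hz = 14 Hz.
132 Hz mod fs = 40 Hz.
40 Hz > fs/2 = 23 Hz, folds to fs − 40 Hz = 6 Hz.
154 Hz mod fs = 16 Hz.
16 Hz ≤ fs/2 = 23 Hz, appears at 16 Hz.
86 Hz and 132 Hz both map to 6 Hz.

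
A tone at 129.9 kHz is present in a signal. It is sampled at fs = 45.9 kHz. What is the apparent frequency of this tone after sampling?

7.8 kHz

129.9 kHz mod fs = 38.1 kHz.
38.1 kHz > fs/2 = 22.95 kHz, folds to fs − 38.1 kHz = 7.8 kHz.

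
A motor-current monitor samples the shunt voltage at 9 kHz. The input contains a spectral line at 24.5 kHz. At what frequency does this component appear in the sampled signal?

2.5 kHz

24.5 kHz mod fs = 6.5 kHz.
6.5 kHz > fs/2 = 4.5 kHz, folds to fs − 6.5 kHz = 2.5 kHz.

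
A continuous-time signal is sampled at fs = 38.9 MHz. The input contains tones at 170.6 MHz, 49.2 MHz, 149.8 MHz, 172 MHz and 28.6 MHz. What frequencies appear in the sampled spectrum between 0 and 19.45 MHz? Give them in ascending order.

fs/2 = 19.45 MHz.
170.6 MHz mod fs = 15 MHz.
15 MHz ≤ fs/2 = 19.45 MHz, appears at 15 MHz.
49.2 MHz mod fs = 10.3 MHz.
10.3 MHz ≤ fs/2 = 19.45 MHz, appears at 10.3 MHz.
149.8 MHz mod fs = 33.1 MHz.
33.1 MHz > fs/2 = 19.45 MHz, folds to fs − 33.1 MHz = 5.8 MHz.
172 MHz mod fs = 16.4 MHz.
16.4 MHz ≤ fs/2 = 19.45 MHz, appears at 16.4 MHz.
28.6 MHz > fs/2 = 19.45 MHz, folds to fs − 28.6 MHz = 10.3 MHz.
Distinct values: {5.8 MHz, 10.3 MHz, 15 MHz, 16.4 MHz}.

5.8 MHz, 10.3 MHz, 15 MHz, 16.4 MHz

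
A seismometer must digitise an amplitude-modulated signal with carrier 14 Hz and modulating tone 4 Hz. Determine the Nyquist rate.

36 Hz

AM sidebands sit at fc ± fm = 10 Hz and 18 Hz.
Highest-frequency component: 18 Hz.
Nyquist rate = 2 × 18 Hz = 36 Hz.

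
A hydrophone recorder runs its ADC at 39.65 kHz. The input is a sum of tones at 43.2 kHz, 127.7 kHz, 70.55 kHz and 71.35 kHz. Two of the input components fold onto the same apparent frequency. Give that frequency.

8.75 kHz

fs/2 = 19.825 kHz.
43.2 kHz mod fs = 3.55 kHz.
3.55 kHz ≤ fs/2 = 19.825 kHz, appears at 3.55 kHz.
127.7 kHz mod fs = 8.75 kHz.
8.75 kHz ≤ fs/2 = 19.825 kHz, appears at 8.75 kHz.
70.55 kHz mod fs = 30.9 kHz.
30.9 kHz > fs/2 = 19.825 kHz, folds to fs − 30.9 kHz = 8.75 kHz.
71.35 kHz mod fs = 31.7 kHz.
31.7 kHz > fs/2 = 19.825 kHz, folds to fs − 31.7 kHz = 7.95 kHz.
70.55 kHz and 127.7 kHz both map to 8.75 kHz.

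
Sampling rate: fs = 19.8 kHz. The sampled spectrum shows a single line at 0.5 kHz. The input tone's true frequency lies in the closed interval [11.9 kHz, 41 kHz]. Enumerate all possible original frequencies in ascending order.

Frequencies that alias to 0.5 kHz are k·fs ± 0.5 kHz for integer k ≥ 0.
k=0: 0.5 kHz.
k=1: 19.3 kHz, 20.3 kHz.
k=2: 39.1 kHz, 40.1 kHz.
k=3: 58.9 kHz, 59.9 kHz.
Within [11.9 kHz, 41 kHz]: 19.3 kHz, 20.3 kHz, 39.1 kHz, 40.1 kHz.

19.3 kHz, 20.3 kHz, 39.1 kHz, 40.1 kHz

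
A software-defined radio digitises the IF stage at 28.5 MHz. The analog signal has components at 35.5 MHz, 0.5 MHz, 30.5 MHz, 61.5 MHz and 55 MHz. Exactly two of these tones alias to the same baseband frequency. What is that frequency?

2 MHz

fs/2 = 14.25 MHz.
35.5 MHz mod fs = 7 MHz.
7 MHz ≤ fs/2 = 14.25 MHz, appears at 7 MHz.
0.5 MHz ≤ fs/2 = 14.25 MHz, passes unchanged.
30.5 MHz mod fs = 2 MHz.
2 MHz ≤ fs/2 = 14.25 MHz, appears at 2 MHz.
61.5 MHz mod fs = 4.5 MHz.
4.5 MHz ≤ fs/2 = 14.25 MHz, appears at 4.5 MHz.
55 MHz mod fs = 26.5 MHz.
26.5 MHz > fs/2 = 14.25 MHz, folds to fs − 26.5 MHz = 2 MHz.
30.5 MHz and 55 MHz both map to 2 MHz.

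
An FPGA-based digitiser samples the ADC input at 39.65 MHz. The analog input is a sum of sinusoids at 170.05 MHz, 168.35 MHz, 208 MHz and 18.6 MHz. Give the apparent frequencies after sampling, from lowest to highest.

fs/2 = 19.825 MHz.
170.05 MHz mod fs = 11.45 MHz.
11.45 MHz ≤ fs/2 = 19.825 MHz, appears at 11.45 MHz.
168.35 MHz mod fs = 9.75 MHz.
9.75 MHz ≤ fs/2 = 19.825 MHz, appears at 9.75 MHz.
208 MHz mod fs = 9.75 MHz.
9.75 MHz ≤ fs/2 = 19.825 MHz, appears at 9.75 MHz.
18.6 MHz ≤ fs/2 = 19.825 MHz, passes unchanged.
Distinct values: {9.75 MHz, 11.45 MHz, 18.6 MHz}.

9.75 MHz, 11.45 MHz, 18.6 MHz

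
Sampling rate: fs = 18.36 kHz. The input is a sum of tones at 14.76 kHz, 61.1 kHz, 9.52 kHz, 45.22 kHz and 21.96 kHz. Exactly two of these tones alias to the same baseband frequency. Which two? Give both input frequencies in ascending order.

fs/2 = 9.18 kHz.
14.76 kHz > fs/2 = 9.18 kHz, folds to fs − 14.76 kHz = 3.6 kHz.
61.1 kHz mod fs = 6.02 kHz.
6.02 kHz ≤ fs/2 = 9.18 kHz, appears at 6.02 kHz.
9.52 kHz > fs/2 = 9.18 kHz, folds to fs − 9.52 kHz = 8.84 kHz.
45.22 kHz mod fs = 8.5 kHz.
8.5 kHz ≤ fs/2 = 9.18 kHz, appears at 8.5 kHz.
21.96 kHz mod fs = 3.6 kHz.
3.6 kHz ≤ fs/2 = 9.18 kHz, appears at 3.6 kHz.
14.76 kHz and 21.96 kHz both map to 3.6 kHz.

14.76 kHz, 21.96 kHz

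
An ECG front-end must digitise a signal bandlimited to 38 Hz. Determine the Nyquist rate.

Nyquist rate = 2 × 38 Hz = 76 Hz.

76 Hz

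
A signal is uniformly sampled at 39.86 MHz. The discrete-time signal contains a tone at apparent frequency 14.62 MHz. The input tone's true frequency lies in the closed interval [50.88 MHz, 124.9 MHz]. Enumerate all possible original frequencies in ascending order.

Frequencies that alias to 14.62 MHz are k·fs ± 14.62 MHz for integer k ≥ 0.
k=0: 14.62 MHz.
k=1: 25.24 MHz, 54.48 MHz.
k=2: 65.1 MHz, 94.34 MHz.
k=3: 104.96 MHz, 134.2 MHz.
k=4: 144.82 MHz, 174.06 MHz.
Within [50.88 MHz, 124.9 MHz]: 54.48 MHz, 65.1 MHz, 94.34 MHz, 104.96 MHz.

54.48 MHz, 65.1 MHz, 94.34 MHz, 104.96 MHz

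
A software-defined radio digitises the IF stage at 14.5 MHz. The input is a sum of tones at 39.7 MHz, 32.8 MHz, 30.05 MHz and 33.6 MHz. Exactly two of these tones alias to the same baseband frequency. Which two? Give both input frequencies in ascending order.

32.8 MHz, 39.7 MHz

fs/2 = 7.25 MHz.
39.7 MHz mod fs = 10.7 MHz.
10.7 MHz > fs/2 = 7.25 MHz, folds to fs − 10.7 MHz = 3.8 MHz.
32.8 MHz mod fs = 3.8 MHz.
3.8 MHz ≤ fs/2 = 7.25 MHz, appears at 3.8 MHz.
30.05 MHz mod fs = 1.05 MHz.
1.05 MHz ≤ fs/2 = 7.25 MHz, appears at 1.05 MHz.
33.6 MHz mod fs = 4.6 MHz.
4.6 MHz ≤ fs/2 = 7.25 MHz, appears at 4.6 MHz.
32.8 MHz and 39.7 MHz both map to 3.8 MHz.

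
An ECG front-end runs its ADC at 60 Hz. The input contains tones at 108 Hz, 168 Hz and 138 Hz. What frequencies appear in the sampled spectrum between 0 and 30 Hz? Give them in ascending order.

fs/2 = 30 Hz.
108 Hz mod fs = 48 Hz.
48 Hz > fs/2 = 30 Hz, folds to fs − 48 Hz = 12 Hz.
168 Hz mod fs = 48 Hz.
48 Hz > fs/2 = 30 Hz, folds to fs − 48 Hz = 12 Hz.
138 Hz mod fs = 18 Hz.
18 Hz ≤ fs/2 = 30 Hz, appears at 18 Hz.
Distinct values: {12 Hz, 18 Hz}.

12 Hz, 18 Hz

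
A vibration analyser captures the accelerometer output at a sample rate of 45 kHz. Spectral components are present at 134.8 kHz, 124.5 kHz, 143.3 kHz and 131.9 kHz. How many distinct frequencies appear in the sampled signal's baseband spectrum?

4

fs/2 = 22.5 kHz.
134.8 kHz mod fs = 44.8 kHz.
44.8 kHz > fs/2 = 22.5 kHz, folds to fs − 44.8 kHz = 0.2 kHz.
124.5 kHz mod fs = 34.5 kHz.
34.5 kHz > fs/2 = 22.5 kHz, folds to fs − 34.5 kHz = 10.5 kHz.
143.3 kHz mod fs = 8.3 kHz.
8.3 kHz ≤ fs/2 = 22.5 kHz, appears at 8.3 kHz.
131.9 kHz mod fs = 41.9 kHz.
41.9 kHz > fs/2 = 22.5 kHz, folds to fs − 41.9 kHz = 3.1 kHz.
Distinct values: {0.2 kHz, 3.1 kHz, 8.3 kHz, 10.5 kHz} → 4.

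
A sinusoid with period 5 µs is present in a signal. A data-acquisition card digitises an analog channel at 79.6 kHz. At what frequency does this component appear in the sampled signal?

38.8 kHz

T = 5 µs → f = 1/T = 200 kHz.
200 kHz mod fs = 40.8 kHz.
40.8 kHz > fs/2 = 39.8 kHz, folds to fs − 40.8 kHz = 38.8 kHz.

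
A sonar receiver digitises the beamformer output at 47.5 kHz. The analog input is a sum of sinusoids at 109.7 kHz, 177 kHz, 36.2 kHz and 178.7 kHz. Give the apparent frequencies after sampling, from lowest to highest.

fs/2 = 23.75 kHz.
109.7 kHz mod fs = 14.7 kHz.
14.7 kHz ≤ fs/2 = 23.75 kHz, appears at 14.7 kHz.
177 kHz mod fs = 34.5 kHz.
34.5 kHz > fs/2 = 23.75 kHz, folds to fs − 34.5 kHz = 13 kHz.
36.2 kHz > fs/2 = 23.75 kHz, folds to fs − 36.2 kHz = 11.3 kHz.
178.7 kHz mod fs = 36.2 kHz.
36.2 kHz > fs/2 = 23.75 kHz, folds to fs − 36.2 kHz = 11.3 kHz.
Distinct values: {11.3 kHz, 13 kHz, 14.7 kHz}.

11.3 kHz, 13 kHz, 14.7 kHz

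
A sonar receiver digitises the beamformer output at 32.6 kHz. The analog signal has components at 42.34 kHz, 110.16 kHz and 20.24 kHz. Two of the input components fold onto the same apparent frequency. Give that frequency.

fs/2 = 16.3 kHz.
42.34 kHz mod fs = 9.74 kHz.
9.74 kHz ≤ fs/2 = 16.3 kHz, appears at 9.74 kHz.
110.16 kHz mod fs = 12.36 kHz.
12.36 kHz ≤ fs/2 = 16.3 kHz, appears at 12.36 kHz.
20.24 kHz > fs/2 = 16.3 kHz, folds to fs − 20.24 kHz = 12.36 kHz.
20.24 kHz and 110.16 kHz both map to 12.36 kHz.

12.36 kHz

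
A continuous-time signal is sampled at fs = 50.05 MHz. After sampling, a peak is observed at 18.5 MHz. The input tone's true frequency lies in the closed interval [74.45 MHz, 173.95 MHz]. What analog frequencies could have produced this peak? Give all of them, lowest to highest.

Frequencies that alias to 18.5 MHz are k·fs ± 18.5 MHz for integer k ≥ 0.
k=0: 18.5 MHz.
k=1: 31.55 MHz, 68.55 MHz.
k=2: 81.6 MHz, 118.6 MHz.
k=3: 131.65 MHz, 168.65 MHz.
k=4: 181.7 MHz, 218.7 MHz.
Within [74.45 MHz, 173.95 MHz]: 81.6 MHz, 118.6 MHz, 131.65 MHz, 168.65 MHz.

81.6 MHz, 118.6 MHz, 131.65 MHz, 168.65 MHz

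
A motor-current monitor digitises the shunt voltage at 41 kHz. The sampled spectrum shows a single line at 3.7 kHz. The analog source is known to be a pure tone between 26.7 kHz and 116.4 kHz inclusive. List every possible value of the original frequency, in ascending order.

Frequencies that alias to 3.7 kHz are k·fs ± 3.7 kHz for integer k ≥ 0.
k=0: 3.7 kHz.
k=1: 37.3 kHz, 44.7 kHz.
k=2: 78.3 kHz, 85.7 kHz.
k=3: 119.3 kHz, 126.7 kHz.
Within [26.7 kHz, 116.4 kHz]: 37.3 kHz, 44.7 kHz, 78.3 kHz, 85.7 kHz.

37.3 kHz, 44.7 kHz, 78.3 kHz, 85.7 kHz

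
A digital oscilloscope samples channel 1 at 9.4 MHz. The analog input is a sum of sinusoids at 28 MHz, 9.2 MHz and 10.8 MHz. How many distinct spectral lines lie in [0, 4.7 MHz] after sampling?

2

fs/2 = 4.7 MHz.
28 MHz mod fs = 9.2 MHz.
9.2 MHz > fs/2 = 4.7 MHz, folds to fs − 9.2 MHz = 0.2 MHz.
9.2 MHz > fs/2 = 4.7 MHz, folds to fs − 9.2 MHz = 0.2 MHz.
10.8 MHz mod fs = 1.4 MHz.
1.4 MHz ≤ fs/2 = 4.7 MHz, appears at 1.4 MHz.
Distinct values: {0.2 MHz, 1.4 MHz} → 2.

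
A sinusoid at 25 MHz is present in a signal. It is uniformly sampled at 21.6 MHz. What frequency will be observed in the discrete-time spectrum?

25 MHz mod fs = 3.4 MHz.
3.4 MHz ≤ fs/2 = 10.8 MHz, appears at 3.4 MHz.

3.4 MHz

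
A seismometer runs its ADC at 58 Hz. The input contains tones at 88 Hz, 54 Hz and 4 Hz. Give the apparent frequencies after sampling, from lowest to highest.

4 Hz, 28 Hz

fs/2 = 29 Hz.
88 Hz mod fs = 30 Hz.
30 Hz > fs/2 = 29 Hz, folds to fs − 30 Hz = 28 Hz.
54 Hz > fs/2 = 29 Hz, folds to fs − 54 Hz = 4 Hz.
4 Hz ≤ fs/2 = 29 Hz, passes unchanged.
Distinct values: {4 Hz, 28 Hz}.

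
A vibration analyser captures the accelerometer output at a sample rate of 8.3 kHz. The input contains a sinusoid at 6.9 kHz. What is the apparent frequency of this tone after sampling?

1.4 kHz

6.9 kHz > fs/2 = 4.15 kHz, folds to fs − 6.9 kHz = 1.4 kHz.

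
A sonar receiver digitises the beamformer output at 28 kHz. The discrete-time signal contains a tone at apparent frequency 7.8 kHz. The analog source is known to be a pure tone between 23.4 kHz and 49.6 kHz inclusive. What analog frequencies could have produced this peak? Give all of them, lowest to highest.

Frequencies that alias to 7.8 kHz are k·fs ± 7.8 kHz for integer k ≥ 0.
k=0: 7.8 kHz.
k=1: 20.2 kHz, 35.8 kHz.
k=2: 48.2 kHz, 63.8 kHz.
k=3: 76.2 kHz, 91.8 kHz.
Within [23.4 kHz, 49.6 kHz]: 35.8 kHz, 48.2 kHz.

35.8 kHz, 48.2 kHz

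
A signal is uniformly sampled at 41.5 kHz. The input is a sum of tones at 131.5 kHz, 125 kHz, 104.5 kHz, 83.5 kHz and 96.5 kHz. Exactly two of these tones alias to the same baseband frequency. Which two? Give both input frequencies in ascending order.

83.5 kHz, 125 kHz

fs/2 = 20.75 kHz.
131.5 kHz mod fs = 7 kHz.
7 kHz ≤ fs/2 = 20.75 kHz, appears at 7 kHz.
125 kHz mod fs = 0.5 kHz.
0.5 kHz ≤ fs/2 = 20.75 kHz, appears at 0.5 kHz.
104.5 kHz mod fs = 21.5 kHz.
21.5 kHz > fs/2 = 20.75 kHz, folds to fs − 21.5 kHz = 20 kHz.
83.5 kHz mod fs = 0.5 kHz.
0.5 kHz ≤ fs/2 = 20.75 kHz, appears at 0.5 kHz.
96.5 kHz mod fs = 13.5 kHz.
13.5 kHz ≤ fs/2 = 20.75 kHz, appears at 13.5 kHz.
83.5 kHz and 125 kHz both map to 0.5 kHz.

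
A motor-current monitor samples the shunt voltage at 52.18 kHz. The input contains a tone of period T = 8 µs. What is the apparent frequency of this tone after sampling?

20.64 kHz

T = 8 µs → f = 1/T = 125 kHz.
125 kHz mod fs = 20.64 kHz.
20.64 kHz ≤ fs/2 = 26.09 kHz, appears at 20.64 kHz.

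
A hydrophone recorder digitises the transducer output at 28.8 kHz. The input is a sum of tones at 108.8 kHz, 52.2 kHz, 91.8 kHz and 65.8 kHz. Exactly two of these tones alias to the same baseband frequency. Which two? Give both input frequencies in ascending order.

52.2 kHz, 91.8 kHz

fs/2 = 14.4 kHz.
108.8 kHz mod fs = 22.4 kHz.
22.4 kHz > fs/2 = 14.4 kHz, folds to fs − 22.4 kHz = 6.4 kHz.
52.2 kHz mod fs = 23.4 kHz.
23.4 kHz > fs/2 = 14.4 kHz, folds to fs − 23.4 kHz = 5.4 kHz.
91.8 kHz mod fs = 5.4 kHz.
5.4 kHz ≤ fs/2 = 14.4 kHz, appears at 5.4 kHz.
65.8 kHz mod fs = 8.2 kHz.
8.2 kHz ≤ fs/2 = 14.4 kHz, appears at 8.2 kHz.
52.2 kHz and 91.8 kHz both map to 5.4 kHz.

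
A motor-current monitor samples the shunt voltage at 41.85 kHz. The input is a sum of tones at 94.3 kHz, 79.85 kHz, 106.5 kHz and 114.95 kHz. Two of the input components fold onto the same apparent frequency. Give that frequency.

10.6 kHz

fs/2 = 20.925 kHz.
94.3 kHz mod fs = 10.6 kHz.
10.6 kHz ≤ fs/2 = 20.925 kHz, appears at 10.6 kHz.
79.85 kHz mod fs = 38 kHz.
38 kHz > fs/2 = 20.925 kHz, folds to fs − 38 kHz = 3.85 kHz.
106.5 kHz mod fs = 22.8 kHz.
22.8 kHz > fs/2 = 20.925 kHz, folds to fs − 22.8 kHz = 19.05 kHz.
114.95 kHz mod fs = 31.25 kHz.
31.25 kHz > fs/2 = 20.925 kHz, folds to fs − 31.25 kHz = 10.6 kHz.
94.3 kHz and 114.95 kHz both map to 10.6 kHz.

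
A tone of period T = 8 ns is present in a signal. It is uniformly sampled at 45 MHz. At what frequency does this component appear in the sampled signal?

T = 8 ns → f = 1/T = 125 MHz.
125 MHz mod fs = 35 MHz.
35 MHz > fs/2 = 22.5 MHz, folds to fs − 35 MHz = 10 MHz.

10 MHz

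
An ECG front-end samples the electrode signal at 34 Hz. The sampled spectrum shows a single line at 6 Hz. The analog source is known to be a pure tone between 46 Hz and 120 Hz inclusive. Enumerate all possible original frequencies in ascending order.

62 Hz, 74 Hz, 96 Hz, 108 Hz

Frequencies that alias to 6 Hz are k·fs ± 6 Hz for integer k ≥ 0.
k=0: 6 Hz.
k=1: 28 Hz, 40 Hz.
k=2: 62 Hz, 74 Hz.
k=3: 96 Hz, 108 Hz.
k=4: 130 Hz, 142 Hz.
Within [46 Hz, 120 Hz]: 62 Hz, 74 Hz, 96 Hz, 108 Hz.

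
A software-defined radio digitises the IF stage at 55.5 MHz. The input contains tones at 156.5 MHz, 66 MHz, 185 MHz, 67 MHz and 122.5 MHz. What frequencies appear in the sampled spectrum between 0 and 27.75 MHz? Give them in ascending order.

fs/2 = 27.75 MHz.
156.5 MHz mod fs = 45.5 MHz.
45.5 MHz > fs/2 = 27.75 MHz, folds to fs − 45.5 MHz = 10 MHz.
66 MHz mod fs = 10.5 MHz.
10.5 MHz ≤ fs/2 = 27.75 MHz, appears at 10.5 MHz.
185 MHz mod fs = 18.5 MHz.
18.5 MHz ≤ fs/2 = 27.75 MHz, appears at 18.5 MHz.
67 MHz mod fs = 11.5 MHz.
11.5 MHz ≤ fs/2 = 27.75 MHz, appears at 11.5 MHz.
122.5 MHz mod fs = 11.5 MHz.
11.5 MHz ≤ fs/2 = 27.75 MHz, appears at 11.5 MHz.
Distinct values: {10 MHz, 10.5 MHz, 11.5 MHz, 18.5 MHz}.

10 MHz, 10.5 MHz, 11.5 MHz, 18.5 MHz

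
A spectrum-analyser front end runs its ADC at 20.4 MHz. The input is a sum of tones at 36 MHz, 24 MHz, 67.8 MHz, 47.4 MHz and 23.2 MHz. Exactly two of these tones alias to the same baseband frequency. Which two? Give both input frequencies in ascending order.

fs/2 = 10.2 MHz.
36 MHz mod fs = 15.6 MHz.
15.6 MHz > fs/2 = 10.2 MHz, folds to fs − 15.6 MHz = 4.8 MHz.
24 MHz mod fs = 3.6 MHz.
3.6 MHz ≤ fs/2 = 10.2 MHz, appears at 3.6 MHz.
67.8 MHz mod fs = 6.6 MHz.
6.6 MHz ≤ fs/2 = 10.2 MHz, appears at 6.6 MHz.
47.4 MHz mod fs = 6.6 MHz.
6.6 MHz ≤ fs/2 = 10.2 MHz, appears at 6.6 MHz.
23.2 MHz mod fs = 2.8 MHz.
2.8 MHz ≤ fs/2 = 10.2 MHz, appears at 2.8 MHz.
47.4 MHz and 67.8 MHz both map to 6.6 MHz.

47.4 MHz, 67.8 MHz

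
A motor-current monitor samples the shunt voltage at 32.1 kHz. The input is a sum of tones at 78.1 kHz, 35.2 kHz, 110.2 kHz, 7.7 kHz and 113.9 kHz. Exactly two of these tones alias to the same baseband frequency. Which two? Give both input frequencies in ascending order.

78.1 kHz, 110.2 kHz

fs/2 = 16.05 kHz.
78.1 kHz mod fs = 13.9 kHz.
13.9 kHz ≤ fs/2 = 16.05 kHz, appears at 13.9 kHz.
35.2 kHz mod fs = 3.1 kHz.
3.1 kHz ≤ fs/2 = 16.05 kHz, appears at 3.1 kHz.
110.2 kHz mod fs = 13.9 kHz.
13.9 kHz ≤ fs/2 = 16.05 kHz, appears at 13.9 kHz.
7.7 kHz ≤ fs/2 = 16.05 kHz, passes unchanged.
113.9 kHz mod fs = 17.6 kHz.
17.6 kHz > fs/2 = 16.05 kHz, folds to fs − 17.6 kHz = 14.5 kHz.
78.1 kHz and 110.2 kHz both map to 13.9 kHz.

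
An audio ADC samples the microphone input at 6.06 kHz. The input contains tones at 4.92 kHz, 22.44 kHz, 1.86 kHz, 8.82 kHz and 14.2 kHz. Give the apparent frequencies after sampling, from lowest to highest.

1.14 kHz, 1.8 kHz, 1.86 kHz, 2.08 kHz, 2.76 kHz

fs/2 = 3.03 kHz.
4.92 kHz > fs/2 = 3.03 kHz, folds to fs − 4.92 kHz = 1.14 kHz.
22.44 kHz mod fs = 4.26 kHz.
4.26 kHz > fs/2 = 3.03 kHz, folds to fs − 4.26 kHz = 1.8 kHz.
1.86 kHz ≤ fs/2 = 3.03 kHz, passes unchanged.
8.82 kHz mod fs = 2.76 kHz.
2.76 kHz ≤ fs/2 = 3.03 kHz, appears at 2.76 kHz.
14.2 kHz mod fs = 2.08 kHz.
2.08 kHz ≤ fs/2 = 3.03 kHz, appears at 2.08 kHz.
Distinct values: {1.14 kHz, 1.8 kHz, 1.86 kHz, 2.08 kHz, 2.76 kHz}.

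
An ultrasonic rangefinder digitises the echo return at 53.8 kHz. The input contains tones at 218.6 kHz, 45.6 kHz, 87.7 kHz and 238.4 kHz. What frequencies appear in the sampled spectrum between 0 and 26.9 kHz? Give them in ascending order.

3.4 kHz, 8.2 kHz, 19.9 kHz, 23.2 kHz

fs/2 = 26.9 kHz.
218.6 kHz mod fs = 3.4 kHz.
3.4 kHz ≤ fs/2 = 26.9 kHz, appears at 3.4 kHz.
45.6 kHz > fs/2 = 26.9 kHz, folds to fs − 45.6 kHz = 8.2 kHz.
87.7 kHz mod fs = 33.9 kHz.
33.9 kHz > fs/2 = 26.9 kHz, folds to fs − 33.9 kHz = 19.9 kHz.
238.4 kHz mod fs = 23.2 kHz.
23.2 kHz ≤ fs/2 = 26.9 kHz, appears at 23.2 kHz.
Distinct values: {3.4 kHz, 8.2 kHz, 19.9 kHz, 23.2 kHz}.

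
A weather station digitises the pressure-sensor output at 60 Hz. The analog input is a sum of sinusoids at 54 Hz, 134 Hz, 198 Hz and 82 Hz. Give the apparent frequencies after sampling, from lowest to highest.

fs/2 = 30 Hz.
54 Hz > fs/2 = 30 Hz, folds to fs − 54 Hz = 6 Hz.
134 Hz mod fs = 14 Hz.
14 Hz ≤ fs/2 = 30 Hz, appears at 14 Hz.
198 Hz mod fs = 18 Hz.
18 Hz ≤ fs/2 = 30 Hz, appears at 18 Hz.
82 Hz mod fs = 22 Hz.
22 Hz ≤ fs/2 = 30 Hz, appears at 22 Hz.
Distinct values: {6 Hz, 14 Hz, 18 Hz, 22 Hz}.

6 Hz, 14 Hz, 18 Hz, 22 Hz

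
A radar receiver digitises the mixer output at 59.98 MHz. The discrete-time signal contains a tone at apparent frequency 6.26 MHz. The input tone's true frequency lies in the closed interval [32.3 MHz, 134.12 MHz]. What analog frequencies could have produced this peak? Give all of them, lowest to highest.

Frequencies that alias to 6.26 MHz are k·fs ± 6.26 MHz for integer k ≥ 0.
k=0: 6.26 MHz.
k=1: 53.72 MHz, 66.24 MHz.
k=2: 113.7 MHz, 126.22 MHz.
k=3: 173.68 MHz, 186.2 MHz.
Within [32.3 MHz, 134.12 MHz]: 53.72 MHz, 66.24 MHz, 113.7 MHz, 126.22 MHz.

53.72 MHz, 66.24 MHz, 113.7 MHz, 126.22 MHz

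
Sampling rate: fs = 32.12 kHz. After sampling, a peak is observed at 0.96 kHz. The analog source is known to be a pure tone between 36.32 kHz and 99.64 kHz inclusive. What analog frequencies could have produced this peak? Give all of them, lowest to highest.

Frequencies that alias to 0.96 kHz are k·fs ± 0.96 kHz for integer k ≥ 0.
k=0: 0.96 kHz.
k=1: 31.16 kHz, 33.08 kHz.
k=2: 63.28 kHz, 65.2 kHz.
k=3: 95.4 kHz, 97.32 kHz.
k=4: 127.52 kHz, 129.44 kHz.
Within [36.32 kHz, 99.64 kHz]: 63.28 kHz, 65.2 kHz, 95.4 kHz, 97.32 kHz.

63.28 kHz, 65.2 kHz, 95.4 kHz, 97.32 kHz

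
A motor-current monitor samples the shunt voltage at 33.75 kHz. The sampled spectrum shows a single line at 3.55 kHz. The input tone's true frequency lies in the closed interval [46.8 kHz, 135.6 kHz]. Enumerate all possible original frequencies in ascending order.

Frequencies that alias to 3.55 kHz are k·fs ± 3.55 kHz for integer k ≥ 0.
k=0: 3.55 kHz.
k=1: 30.2 kHz, 37.3 kHz.
k=2: 63.95 kHz, 71.05 kHz.
k=3: 97.7 kHz, 104.8 kHz.
k=4: 131.45 kHz, 138.55 kHz.
k=5: 165.2 kHz, 172.3 kHz.
Within [46.8 kHz, 135.6 kHz]: 63.95 kHz, 71.05 kHz, 97.7 kHz, 104.8 kHz, 131.45 kHz.

63.95 kHz, 71.05 kHz, 97.7 kHz, 104.8 kHz, 131.45 kHz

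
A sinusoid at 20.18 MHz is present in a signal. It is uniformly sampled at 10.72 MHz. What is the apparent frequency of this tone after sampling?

20.18 MHz mod fs = 9.46 MHz.
9.46 MHz > fs/2 = 5.36 MHz, folds to fs − 9.46 MHz = 1.26 MHz.

1.26 MHz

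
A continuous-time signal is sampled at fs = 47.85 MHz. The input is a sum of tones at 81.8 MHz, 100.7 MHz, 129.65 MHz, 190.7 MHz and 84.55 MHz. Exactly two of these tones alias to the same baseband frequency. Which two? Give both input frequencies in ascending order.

81.8 MHz, 129.65 MHz

fs/2 = 23.925 MHz.
81.8 MHz mod fs = 33.95 MHz.
33.95 MHz > fs/2 = 23.925 MHz, folds to fs − 33.95 MHz = 13.9 MHz.
100.7 MHz mod fs = 5 MHz.
5 MHz ≤ fs/2 = 23.925 MHz, appears at 5 MHz.
129.65 MHz mod fs = 33.95 MHz.
33.95 MHz > fs/2 = 23.925 MHz, folds to fs − 33.95 MHz = 13.9 MHz.
190.7 MHz mod fs = 47.15 MHz.
47.15 MHz > fs/2 = 23.925 MHz, folds to fs − 47.15 MHz = 0.7 MHz.
84.55 MHz mod fs = 36.7 MHz.
36.7 MHz > fs/2 = 23.925 MHz, folds to fs − 36.7 MHz = 11.15 MHz.
81.8 MHz and 129.65 MHz both map to 13.9 MHz.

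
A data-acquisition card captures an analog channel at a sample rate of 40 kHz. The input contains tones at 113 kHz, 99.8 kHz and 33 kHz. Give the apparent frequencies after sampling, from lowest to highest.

7 kHz, 19.8 kHz

fs/2 = 20 kHz.
113 kHz mod fs = 33 kHz.
33 kHz > fs/2 = 20 kHz, folds to fs − 33 kHz = 7 kHz.
99.8 kHz mod fs = 19.8 kHz.
19.8 kHz ≤ fs/2 = 20 kHz, appears at 19.8 kHz.
33 kHz > fs/2 = 20 kHz, folds to fs − 33 kHz = 7 kHz.
Distinct values: {7 kHz, 19.8 kHz}.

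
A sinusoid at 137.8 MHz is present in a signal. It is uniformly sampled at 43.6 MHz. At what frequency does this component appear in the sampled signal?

7 MHz

137.8 MHz mod fs = 7 MHz.
7 MHz ≤ fs/2 = 21.8 MHz, appears at 7 MHz.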